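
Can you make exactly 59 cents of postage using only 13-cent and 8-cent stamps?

We need non-negative x, y with 13x + 8y = 59.
gcd(13, 8) = 1 divides 59, so integer solutions exist, but checking x = 0..4 shows none with y ≥ 0.
So 59 cannot be made with non-negative stamp counts.

No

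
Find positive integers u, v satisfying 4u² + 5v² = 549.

Try small values of u and check whether (549 - 4u²)/5 is a perfect square.
u = 6: 4·6² = 144, so 5v² = 549 - 144 = 405, giving v² = 81, v = 9.
Check: 4·6² + 5·9² = 144 + 405 = 549 ✓

u = 6, v = 9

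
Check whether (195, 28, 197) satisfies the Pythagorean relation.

Compute a² + b²:
195² + 28² = 38025 + 784 = 38809
Compute c²:
197² = 38809
Since 38809 = 38809, it is a Pythagorean triple.

Yes, it is a Pythagorean triple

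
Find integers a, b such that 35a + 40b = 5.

Step 1: Check solvability.
gcd(35, 40) = 5
Since 5 divides 5, solutions exist.

Step 2: Apply extended Euclidean algorithm to find gcd.
We find integers such that 35*x0 + 40*y0 = 5

Step 3: Scale the particular solution.
Multiply by 5/5 = 1:
a = -1, b = 1

Step 4: Verify.
35*(-1) + 40*(1) = 5 = 5 ✓

a = -1, b = 1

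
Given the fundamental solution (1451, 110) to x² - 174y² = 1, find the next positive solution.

Solutions to x² - Dy² = 1 are generated by powers of (x₀ + y₀√D).
The next solution satisfies x₁ + y₁√174 = (x₀ + y₀√174)², giving:
x₁ = x₀² + 174y₀² = 1451² + 174·110² = 2105401 + 2105400 = 4210801
y₁ = 2x₀y₀ = 2·1451·110 = 319220

Verify: 4210801² - 174·319220² = 17730845061601 - 17730845061600 = 1 ✓

x = 4210801, y = 319220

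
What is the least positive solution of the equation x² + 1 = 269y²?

We need x² = 269y² - 1. Try successive y:
y = 1: x² = 269·1² - 1 = 268, not a perfect square
y = 2: x² = 269·2² - 1 = 1075, not a perfect square
y = 3: x² = 269·3² - 1 = 2420, not a perfect square
...
y = 5: x² = 269·5² - 1 = 6724 = 82² ✓
Check: 82² - 269·5² = 6724 - 6725 = -1 ✓

x = 82, y = 5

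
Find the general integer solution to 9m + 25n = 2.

Step 1: Compute gcd(9, 25) = 1.
Since 1 divides 2, solutions exist.

Step 2: Find a particular solution using extended Euclidean algorithm.
We get m₀ = -22, n₀ = 8.
Check: 9*-22 + 25*8 = 2 = 2 ✓

Step 3: Write the general solution.
m = -22 + (25/1)t = -22 + 25t
n = 8 - (9/1)t = 8 - 9t
for any integer t.

m = -22 + 25t, n = 8 - 9t for integer t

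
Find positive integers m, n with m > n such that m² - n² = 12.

Factor: m² - n² = (m+n)(m-n) = 12.
We need two factors of 12 with the same parity.
Use m+n = 6 and m-n = 2 (product 6·2 = 12).
Adding: 2m = 8, so m = 4.
Subtracting: 2n = 4, so n = 2.
Check: 4² - 2² = 16 - 4 = 12 ✓

m = 4, n = 2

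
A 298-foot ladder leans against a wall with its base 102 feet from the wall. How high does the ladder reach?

The ladder, wall, and ground form a right triangle with hypotenuse 298 and one leg 102.
By the Pythagorean theorem: h² = 298² - 102² = 88804 - 10404 = 78400
h = √78400 = 280 feet

280 feet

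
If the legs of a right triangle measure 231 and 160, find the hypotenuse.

c² = a² + b² = 231² + 160² = 53361 + 25600 = 78961
c = 281

281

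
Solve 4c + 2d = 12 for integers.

Step 1: Check solvability.
gcd(4, 2) = 2
Since 2 divides 12, solutions exist.

Step 2: Apply extended Euclidean algorithm to find gcd.
We find integers such that 4*x0 + 2*y0 = 2

Step 3: Scale the particular solution.
Multiply by 12/2 = 6:
c = 0, d = 6

Step 4: Verify.
4*(0) + 2*(6) = 12 = 12 ✓

c = 0, d = 6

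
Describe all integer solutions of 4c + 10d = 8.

Step 1: Compute gcd(4, 10) = 2.
Since 2 divides 8, solutions exist.

Step 2: Find a particular solution using extended Euclidean algorithm.
We get c₀ = -8, d₀ = 4.
Check: 4*-8 + 10*4 = 8 = 8 ✓

Step 3: Write the general solution.
c = -8 + (10/2)t = -8 + 5t
d = 4 - (4/2)t = 4 - 2t
for any integer t.

c = -8 + 5t, d = 4 - 2t for integer t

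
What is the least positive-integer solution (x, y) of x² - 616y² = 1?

We seek the smallest positive integers (x, y) with x² - 616y² = 1, i.e., x² = 616y² + 1.
Try successive y values:
y = 1: x² = 616·1² + 1 = 617, not a perfect square
y = 2: x² = 616·2² + 1 = 2465, not a perfect square
y = 3: x² = 616·3² + 1 = 5545, not a perfect square
... continuing the search (or via continued fractions) ...
y = 858: x² = 616·858² + 1 = 453477025, x = 21295 ✓

Verify: 21295² - 616·858² = 453477025 - 453477024 = 1 ✓

x = 21295, y = 858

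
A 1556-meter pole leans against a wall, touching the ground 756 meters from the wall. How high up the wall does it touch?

The ladder, wall, and ground form a right triangle with hypotenuse 1556 and one leg 756.
By the Pythagorean theorem: h² = 1556² - 756² = 2421136 - 571536 = 1849600
h = √1849600 = 1360 meters

1360 meters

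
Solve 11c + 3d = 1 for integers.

Step 1: Check solvability.
gcd(11, 3) = 1
Since 1 divides 1, solutions exist.

Step 2: Apply extended Euclidean algorithm to find gcd.
We find integers such that 11*x0 + 3*y0 = 1

Step 3: Scale the particular solution.
Multiply by 1/1 = 1:
c = -1, d = 4

Step 4: Verify.
11*(-1) + 3*(4) = 1 = 1 ✓

c = -1, d = 4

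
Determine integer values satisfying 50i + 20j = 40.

Step 1: Check solvability.
gcd(50, 20) = 10
Since 10 divides 40, solutions exist.

Step 2: Apply extended Euclidean algorithm to find gcd.
We find integers such that 50*x0 + 20*y0 = 10

Step 3: Scale the particular solution.
Multiply by 40/10 = 4:
i = 4, j = -8

Step 4: Verify.
50*(4) + 20*(-8) = 40 = 40 ✓

i = 4, j = -8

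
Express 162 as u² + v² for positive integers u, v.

We need to find integers u, v > 0 such that u² + v² = 162.
Trying u = 9: v² = 162 - 9² = 162 - 81 = 81
v = 9
Check: 9² + 9² = 81 + 81 = 162 ✓

162 = 9² + 9²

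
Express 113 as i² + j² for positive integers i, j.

We need to find integers i, j > 0 such that i² + j² = 113.
Trying i = 7: j² = 113 - 7² = 113 - 49 = 64
j = 8
Check: 7² + 8² = 49 + 64 = 113 ✓

113 = 7² + 8²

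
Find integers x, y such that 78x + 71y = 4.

Step 1: Check solvability.
gcd(78, 71) = 1
Since 1 divides 4, solutions exist.

Step 2: Apply extended Euclidean algorithm to find gcd.
We find integers such that 78*x0 + 71*y0 = 1

Step 3: Scale the particular solution.
Multiply by 4/1 = 4:
x = -40, y = 44

Step 4: Verify.
78*(-40) + 71*(44) = 4 = 4 ✓

x = -40, y = 44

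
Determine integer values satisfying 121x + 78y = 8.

Step 1: Check solvability.
gcd(121, 78) = 1
Since 1 divides 8, solutions exist.

Step 2: Apply extended Euclidean algorithm to find gcd.
We find integers such that 121*x0 + 78*y0 = 1

Step 3: Scale the particular solution.
Multiply by 8/1 = 8:
x = -232, y = 360

Step 4: Verify.
121*(-232) + 78*(360) = 8 = 8 ✓

x = -232, y = 360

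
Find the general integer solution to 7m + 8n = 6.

Step 1: Compute gcd(7, 8) = 1.
Since 1 divides 6, solutions exist.

Step 2: Find a particular solution using extended Euclidean algorithm.
We get m₀ = -6, n₀ = 6.
Check: 7*-6 + 8*6 = 6 = 6 ✓

Step 3: Write the general solution.
m = -6 + (8/1)t = -6 + 8t
n = 6 - (7/1)t = 6 - 7t
for any integer t.

m = -6 + 8t, n = 6 - 7t for integer t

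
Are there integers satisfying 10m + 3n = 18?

Step 1: Compute gcd(10, 3).
gcd(10, 3) = 1

Step 2: Check divisibility.
Does 1 divide 18? 18 = 1 x 18, so yes.

By the theorem on linear Diophantine equations, 10m + 3n = 18 has integer solutions if and only if gcd(10, 3) divides 18. Since 1 | 18, solutions exist.

Yes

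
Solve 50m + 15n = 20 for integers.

Step 1: Check solvability.
gcd(50, 15) = 5
Since 5 divides 20, solutions exist.

Step 2: Apply extended Euclidean algorithm to find gcd.
We find integers such that 50*x0 + 15*y0 = 5

Step 3: Scale the particular solution.
Multiply by 20/5 = 4:
m = 4, n = -12

Step 4: Verify.
50*(4) + 15*(-12) = 20 = 20 ✓

m = 4, n = -12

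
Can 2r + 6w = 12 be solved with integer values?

Step 1: Compute gcd(2, 6).
gcd(2, 6) = 2

Step 2: Check divisibility.
Does 2 divide 12? 12 = 2 x 6, so yes.

By the theorem on linear Diophantine equations, 2r + 6w = 12 has integer solutions if and only if gcd(2, 6) divides 12. Since 2 | 12, solutions exist.

Yes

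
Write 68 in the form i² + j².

We need to find integers i, j > 0 such that i² + j² = 68.
Trying i = 2: j² = 68 - 2² = 68 - 4 = 64
j = 8
Check: 2² + 8² = 4 + 64 = 68 ✓

68 = 2² + 8²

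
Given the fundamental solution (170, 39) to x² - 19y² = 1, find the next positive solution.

Solutions to x² - Dy² = 1 are generated by powers of (x₀ + y₀√D).
The next solution satisfies x₁ + y₁√19 = (x₀ + y₀√19)², giving:
x₁ = x₀² + 19y₀² = 170² + 19·39² = 28900 + 28899 = 57799
y₁ = 2x₀y₀ = 2·170·39 = 13260

Verify: 57799² - 19·13260² = 3340724401 - 3340724400 = 1 ✓

x = 57799, y = 13260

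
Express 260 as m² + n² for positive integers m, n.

We need to find integers m, n > 0 such that m² + n² = 260.
Trying m = 2: n² = 260 - 2² = 260 - 4 = 256
n = 16
Check: 2² + 16² = 4 + 256 = 260 ✓

260 = 2² + 16²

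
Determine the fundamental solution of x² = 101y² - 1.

We need x² = 101y² - 1. Try successive y:
y = 1: x² = 101·1² - 1 = 100 = 10² ✓
Check: 10² - 101·1² = 100 - 101 = -1 ✓

x = 10, y = 1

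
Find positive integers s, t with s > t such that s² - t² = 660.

Factor: s² - t² = (s+t)(s-t) = 660.
We need two factors of 660 with the same parity.
Use s+t = 330 and s-t = 2 (product 330·2 = 660).
Adding: 2s = 332, so s = 166.
Subtracting: 2t = 328, so t = 164.
Check: 166² - 164² = 27556 - 26896 = 660 ✓

s = 166, t = 164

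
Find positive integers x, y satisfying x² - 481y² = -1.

We need x² = 481y² - 1. Try successive y:
y = 1: x² = 481·1² - 1 = 480, not a perfect square
y = 2: x² = 481·2² - 1 = 1923, not a perfect square
y = 3: x² = 481·3² - 1 = 4328, not a perfect square
...
y = 43961: x² = 481·43961² - 1 = 929565939600 = 964140² ✓
Check: 964140² - 481·43961² = 929565939600 - 929565939601 = -1 ✓

x = 964140, y = 43961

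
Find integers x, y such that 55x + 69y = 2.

Step 1: Check solvability.
gcd(55, 69) = 1
Since 1 divides 2, solutions exist.

Step 2: Apply extended Euclidean algorithm to find gcd.
We find integers such that 55*x0 + 69*y0 = 1

Step 3: Scale the particular solution.
Multiply by 2/1 = 2:
x = -10, y = 8

Step 4: Verify.
55*(-10) + 69*(8) = 2 = 2 ✓

x = -10, y = 8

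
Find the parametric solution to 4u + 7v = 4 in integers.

Step 1: Compute gcd(4, 7) = 1.
Since 1 divides 4, solutions exist.

Step 2: Find a particular solution using extended Euclidean algorithm.
We get u₀ = 8, v₀ = -4.
Check: 4*8 + 7*-4 = 4 = 4 ✓

Step 3: Write the general solution.
u = 8 + (7/1)t = 8 + 7t
v = -4 - (4/1)t = -4 - 4t
for any integer t.

u = 8 + 7t, v = -4 - 4t for integer t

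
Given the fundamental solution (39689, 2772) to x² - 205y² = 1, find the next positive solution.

Solutions to x² - Dy² = 1 are generated by powers of (x₀ + y₀√D).
The next solution satisfies x₁ + y₁√205 = (x₀ + y₀√205)², giving:
x₁ = x₀² + 205y₀² = 39689² + 205·2772² = 1575216721 + 1575216720 = 3150433441
y₁ = 2x₀y₀ = 2·39689·2772 = 220035816

Verify: 3150433441² - 205·220035816² = 9925230866171100481 - 9925230866171100480 = 1 ✓

x = 3150433441, y = 220035816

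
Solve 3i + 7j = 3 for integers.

Step 1: Check solvability.
gcd(3, 7) = 1
Since 1 divides 3, solutions exist.

Step 2: Apply extended Euclidean algorithm to find gcd.
We find integers such that 3*x0 + 7*y0 = 1

Step 3: Scale the particular solution.
Multiply by 3/1 = 3:
i = -6, j = 3

Step 4: Verify.
3*(-6) + 7*(3) = 3 = 3 ✓

i = -6, j = 3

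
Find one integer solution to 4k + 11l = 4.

Step 1: Check solvability.
gcd(4, 11) = 1
Since 1 divides 4, solutions exist.

Step 2: Apply extended Euclidean algorithm to find gcd.
We find integers such that 4*x0 + 11*y0 = 1

Step 3: Scale the particular solution.
Multiply by 4/1 = 4:
k = 12, l = -4

Step 4: Verify.
4*(12) + 11*(-4) = 4 = 4 ✓

k = 12, l = -4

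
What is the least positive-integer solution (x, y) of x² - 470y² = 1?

We seek the smallest positive integers (x, y) with x² - 470y² = 1, i.e., x² = 470y² + 1.
Try successive y values:
y = 1: x² = 470·1² + 1 = 471, not a perfect square
y = 2: x² = 470·2² + 1 = 1881, not a perfect square
y = 3: x² = 470·3² + 1 = 4231, not a perfect square
... continuing the search (or via continued fractions) ...
y = 78: x² = 470·78² + 1 = 2859481, x = 1691 ✓

Verify: 1691² - 470·78² = 2859481 - 2859480 = 1 ✓

x = 1691, y = 78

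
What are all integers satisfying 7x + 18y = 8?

Step 1: Compute gcd(7, 18) = 1.
Since 1 divides 8, solutions exist.

Step 2: Find a particular solution using extended Euclidean algorithm.
We get x₀ = -40, y₀ = 16.
Check: 7*-40 + 18*16 = 8 = 8 ✓

Step 3: Write the general solution.
x = -40 + (18/1)t = -40 + 18t
y = 16 - (7/1)t = 16 - 7t
for any integer t.

x = -40 + 18t, y = 16 - 7t for integer t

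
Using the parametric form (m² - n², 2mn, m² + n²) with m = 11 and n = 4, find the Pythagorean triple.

a = m² - n² = 11² - 4² = 121 - 16 = 105
b = 2mn = 2·11·4 = 88
c = m² + n² = 121 + 16 = 137
Verify: 105² + 88² = 11025 + 7744 = 18769 = 137² ✓

(105, 88, 137)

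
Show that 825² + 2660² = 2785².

Compute a² + b²:
825² + 2660² = 680625 + 7075600 = 7756225
Compute c²:
2785² = 7756225
Since 7756225 = 7756225, it is a Pythagorean triple.

Yes, it is a Pythagorean triple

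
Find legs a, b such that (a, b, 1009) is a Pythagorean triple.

We need a² + b² = 1009² = 1018081.
Trying: 559² + 840² = 312481 + 705600 = 1018081 ✓

(559, 840, 1009)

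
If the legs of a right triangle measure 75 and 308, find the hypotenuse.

c² = a² + b² = 75² + 308² = 5625 + 94864 = 100489
c = 317

317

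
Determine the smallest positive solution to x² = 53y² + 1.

We seek the smallest positive integers (x, y) with x² - 53y² = 1, i.e., x² = 53y² + 1.
Try successive y values:
y = 1: x² = 53·1² + 1 = 54, not a perfect square
y = 2: x² = 53·2² + 1 = 213, not a perfect square
y = 3: x² = 53·3² + 1 = 478, not a perfect square
... continuing the search (or via continued fractions) ...
y = 9100: x² = 53·9100² + 1 = 4388930001, x = 66249 ✓

Verify: 66249² - 53·9100² = 4388930001 - 4388930000 = 1 ✓

x = 66249, y = 9100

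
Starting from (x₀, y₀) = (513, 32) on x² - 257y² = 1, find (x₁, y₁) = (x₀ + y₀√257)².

Solutions to x² - Dy² = 1 are generated by powers of (x₀ + y₀√D).
The next solution satisfies x₁ + y₁√257 = (x₀ + y₀√257)², giving:
x₁ = x₀² + 257y₀² = 513² + 257·32² = 263169 + 263168 = 526337
y₁ = 2x₀y₀ = 2·513·32 = 32832

Verify: 526337² - 257·32832² = 277030637569 - 277030637568 = 1 ✓

x = 526337, y = 32832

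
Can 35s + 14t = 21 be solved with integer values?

Step 1: Compute gcd(35, 14).
gcd(35, 14) = 7

Step 2: Check divisibility.
Does 7 divide 21? 21 = 7 x 3, so yes.

By the theorem on linear Diophantine equations, 35s + 14t = 21 has integer solutions if and only if gcd(35, 14) divides 21. Since 7 | 21, solutions exist.

Yes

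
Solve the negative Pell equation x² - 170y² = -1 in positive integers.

We need x² = 170y² - 1. Try successive y:
y = 1: x² = 170·1² - 1 = 169 = 13² ✓
Check: 13² - 170·1² = 169 - 170 = -1 ✓

x = 13, y = 1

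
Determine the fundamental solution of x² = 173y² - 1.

We need x² = 173y² - 1. Try successive y:
y = 1: x² = 173·1² - 1 = 172, not a perfect square
y = 2: x² = 173·2² - 1 = 691, not a perfect square
y = 3: x² = 173·3² - 1 = 1556, not a perfect square
...
y = 85: x² = 173·85² - 1 = 1249924 = 1118² ✓
Check: 1118² - 173·85² = 1249924 - 1249925 = -1 ✓

x = 1118, y = 85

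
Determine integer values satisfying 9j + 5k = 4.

Step 1: Check solvability.
gcd(9, 5) = 1
Since 1 divides 4, solutions exist.

Step 2: Apply extended Euclidean algorithm to find gcd.
We find integers such that 9*x0 + 5*y0 = 1

Step 3: Scale the particular solution.
Multiply by 4/1 = 4:
j = -4, k = 8

Step 4: Verify.
9*(-4) + 5*(8) = 4 = 4 ✓

j = -4, k = 8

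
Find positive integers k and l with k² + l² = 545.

We need to find integers k, l > 0 such that k² + l² = 545.
Trying k = 4: l² = 545 - 4² = 545 - 16 = 529
l = 23
Check: 4² + 23² = 16 + 529 = 545 ✓

545 = 4² + 23²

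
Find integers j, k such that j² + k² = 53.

We need to find integers j, k > 0 such that j² + k² = 53.
Trying j = 2: k² = 53 - 2² = 53 - 4 = 49
k = 7
Check: 2² + 7² = 4 + 49 = 53 ✓

53 = 2² + 7²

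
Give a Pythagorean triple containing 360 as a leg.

We need the other leg and hypotenuse such that 360² + x² = c².
Take x = 224, c = 424: 360² + 224² = 129600 + 50176 = 179776 = 424² ✓
Triple: (360, 224, 424)

(360, 224, 424)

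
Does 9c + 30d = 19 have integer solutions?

Step 1: Compute gcd(9, 30).
gcd(9, 30) = 3

Step 2: Check divisibility.
Does 3 divide 19? 19 = 3 x 6 + 1, so no.

By the theorem on linear Diophantine equations, 9c + 30d = 19 has integer solutions if and only if gcd(9, 30) divides 19. Since 3 does not divide 19, no solutions exist.

No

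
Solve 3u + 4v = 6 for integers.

Step 1: Check solvability.
gcd(3, 4) = 1
Since 1 divides 6, solutions exist.

Step 2: Apply extended Euclidean algorithm to find gcd.
We find integers such that 3*x0 + 4*y0 = 1

Step 3: Scale the particular solution.
Multiply by 6/1 = 6:
u = -6, v = 6

Step 4: Verify.
3*(-6) + 4*(6) = 6 = 6 ✓

u = -6, v = 6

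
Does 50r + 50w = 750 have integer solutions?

Step 1: Compute gcd(50, 50).
gcd(50, 50) = 50

Step 2: Check divisibility.
Does 50 divide 750? 750 = 50 x 15, so yes.

By the theorem on linear Diophantine equations, 50r + 50w = 750 has integer solutions if and only if gcd(50, 50) divides 750. Since 50 | 750, solutions exist.

Yes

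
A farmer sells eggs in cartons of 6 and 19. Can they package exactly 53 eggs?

We need non-negative a, b with 6a + 19b = 53.
gcd(6, 19) = 1 divides 53, but no a in [0, 8] gives non-negative b.

No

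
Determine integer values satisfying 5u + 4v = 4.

Step 1: Check solvability.
gcd(5, 4) = 1
Since 1 divides 4, solutions exist.

Step 2: Apply extended Euclidean algorithm to find gcd.
We find integers such that 5*x0 + 4*y0 = 1

Step 3: Scale the particular solution.
Multiply by 4/1 = 4:
u = 4, v = -4

Step 4: Verify.
5*(4) + 4*(-4) = 4 = 4 ✓

u = 4, v = -4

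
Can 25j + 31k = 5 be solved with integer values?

Step 1: Compute gcd(25, 31).
gcd(25, 31) = 1

Step 2: Check divisibility.
Does 1 divide 5? 5 = 1 x 5, so yes.

By the theorem on linear Diophantine equations, 25j + 31k = 5 has integer solutions if and only if gcd(25, 31) divides 5. Since 1 | 5, solutions exist.

Yes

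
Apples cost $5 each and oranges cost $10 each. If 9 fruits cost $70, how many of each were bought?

Let a = apples, o = oranges.
a + o = 9
5a + 10o = 70
Substitute o = 9 - a:
5a + 10(9 - a) = 70
(5 - 10)a = 70 - 90
-5a = -20
a = 4, o = 9 - 4 = 5

Apples: 4, Oranges: 5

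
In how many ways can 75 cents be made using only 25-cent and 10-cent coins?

We need non-negative integers (x, y) with 25x + 10y = 75.
For each x from 0 to 3, check if (75 - 25x) is a non-negative multiple of 10.
Solutions (x, y): (1,5), (3,0)
Count: 2

2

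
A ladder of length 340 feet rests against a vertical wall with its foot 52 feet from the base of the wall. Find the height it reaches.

The ladder, wall, and ground form a right triangle with hypotenuse 340 and one leg 52.
By the Pythagorean theorem: h² = 340² - 52² = 115600 - 2704 = 112896
h = √112896 = 336 feet

336 feet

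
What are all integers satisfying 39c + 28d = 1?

Step 1: Compute gcd(39, 28) = 1.
Since 1 divides 1, solutions exist.

Step 2: Find a particular solution using extended Euclidean algorithm.
We get c₀ = -5, d₀ = 7.
Check: 39*-5 + 28*7 = 1 = 1 ✓

Step 3: Write the general solution.
c = -5 + (28/1)t = -5 + 28t
d = 7 - (39/1)t = 7 - 39t
for any integer t.

c = -5 + 28t, d = 7 - 39t for integer t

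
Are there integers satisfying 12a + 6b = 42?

Step 1: Compute gcd(12, 6).
gcd(12, 6) = 6

Step 2: Check divisibility.
Does 6 divide 42? 42 = 6 x 7, so yes.

By the theorem on linear Diophantine equations, 12a + 6b = 42 has integer solutions if and only if gcd(12, 6) divides 42. Since 6 | 42, solutions exist.

Yes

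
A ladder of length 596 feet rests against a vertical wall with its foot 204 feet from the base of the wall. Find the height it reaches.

The ladder, wall, and ground form a right triangle with hypotenuse 596 and one leg 204.
By the Pythagorean theorem: h² = 596² - 204² = 355216 - 41616 = 313600
h = √313600 = 560 feet

560 feet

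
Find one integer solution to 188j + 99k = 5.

Step 1: Check solvability.
gcd(188, 99) = 1
Since 1 divides 5, solutions exist.

Step 2: Apply extended Euclidean algorithm to find gcd.
We find integers such that 188*x0 + 99*y0 = 1

Step 3: Scale the particular solution.
Multiply by 5/1 = 5:
j = -50, k = 95

Step 4: Verify.
188*(-50) + 99*(95) = 5 = 5 ✓

j = -50, k = 95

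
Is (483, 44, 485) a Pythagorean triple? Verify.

Compute a² + b² = 483² + 44² = 233289 + 1936 = 235225
Compute c² = 485² = 235225
Since 235225 = 235225, confirmed.

Yes, it is a Pythagorean triple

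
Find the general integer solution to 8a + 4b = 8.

Step 1: Compute gcd(8, 4) = 4.
Since 4 divides 8, solutions exist.

Step 2: Find a particular solution using extended Euclidean algorithm.
We get a₀ = 0, b₀ = 2.
Check: 8*0 + 4*2 = 8 = 8 ✓

Step 3: Write the general solution.
a = 0 + (4/4)t = 0 + 1t
b = 2 - (8/4)t = 2 - 2t
for any integer t.

a = 0 + 1t, b = 2 - 2t for integer t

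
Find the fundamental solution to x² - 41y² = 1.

We seek the smallest positive integers (x, y) with x² - 41y² = 1, i.e., x² = 41y² + 1.
Try successive y values:
y = 1: x² = 41·1² + 1 = 42, not a perfect square
y = 2: x² = 41·2² + 1 = 165, not a perfect square
y = 3: x² = 41·3² + 1 = 370, not a perfect square
... continuing the search (or via continued fractions) ...
y = 320: x² = 41·320² + 1 = 4198401, x = 2049 ✓

Verify: 2049² - 41·320² = 4198401 - 4198400 = 1 ✓

x = 2049, y = 320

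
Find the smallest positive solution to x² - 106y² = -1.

We need x² = 106y² - 1. Try successive y:
y = 1: x² = 106·1² - 1 = 105, not a perfect square
y = 2: x² = 106·2² - 1 = 423, not a perfect square
y = 3: x² = 106·3² - 1 = 953, not a perfect square
...
y = 389: x² = 106·389² - 1 = 16040025 = 4005² ✓
Check: 4005² - 106·389² = 16040025 - 16040026 = -1 ✓

x = 4005, y = 389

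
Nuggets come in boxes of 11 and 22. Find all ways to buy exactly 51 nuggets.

We need non-negative integers (x, y) with 11x + 22y = 51.
For each x in 0..4, check if 51 - 11x is a non-negative multiple of 22.
No x yields an integer y ≥ 0.

No solution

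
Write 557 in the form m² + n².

We need to find integers m, n > 0 such that m² + n² = 557.
Trying m = 14: n² = 557 - 14² = 557 - 196 = 361
n = 19
Check: 14² + 19² = 196 + 361 = 557 ✓

557 = 14² + 19²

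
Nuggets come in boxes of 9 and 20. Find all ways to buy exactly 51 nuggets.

We need non-negative integers (x, y) with 9x + 20y = 51.
For each x in 0..5, check if 51 - 9x is a non-negative multiple of 20.
No x yields an integer y ≥ 0.

No solution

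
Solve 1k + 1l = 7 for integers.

Step 1: Check solvability.
gcd(1, 1) = 1
Since 1 divides 7, solutions exist.

Step 2: Apply extended Euclidean algorithm to find gcd.
We find integers such that 1*x0 + 1*y0 = 1

Step 3: Scale the particular solution.
Multiply by 7/1 = 7:
k = 0, l = 7

Step 4: Verify.
1*(0) + 1*(7) = 7 = 7 ✓

k = 0, l = 7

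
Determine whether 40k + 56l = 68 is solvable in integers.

Step 1: Compute gcd(40, 56).
gcd(40, 56) = 8

Step 2: Check divisibility.
Does 8 divide 68? 68 = 8 x 8 + 4, so no.

By the theorem on linear Diophantine equations, 40k + 56l = 68 has integer solutions if and only if gcd(40, 56) divides 68. Since 8 does not divide 68, no solutions exist.

No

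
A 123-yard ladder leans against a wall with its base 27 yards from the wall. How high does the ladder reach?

The ladder, wall, and ground form a right triangle with hypotenuse 123 and one leg 27.
By the Pythagorean theorem: h² = 123² - 27² = 15129 - 729 = 14400
h = √14400 = 120 yards

120 yards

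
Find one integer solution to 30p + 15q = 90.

Step 1: Check solvability.
gcd(30, 15) = 15
Since 15 divides 90, solutions exist.

Step 2: Apply extended Euclidean algorithm to find gcd.
We find integers such that 30*x0 + 15*y0 = 15

Step 3: Scale the particular solution.
Multiply by 90/15 = 6:
p = 0, q = 6

Step 4: Verify.
30*(0) + 15*(6) = 90 = 90 ✓

p = 0, q = 6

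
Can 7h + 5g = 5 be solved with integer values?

Step 1: Compute gcd(7, 5).
gcd(7, 5) = 1

Step 2: Check divisibility.
Does 1 divide 5? 5 = 1 x 5, so yes.

By the theorem on linear Diophantine equations, 7h + 5g = 5 has integer solutions if and only if gcd(7, 5) divides 5. Since 1 | 5, solutions exist.

Yes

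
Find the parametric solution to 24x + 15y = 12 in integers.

Step 1: Compute gcd(24, 15) = 3.
Since 3 divides 12, solutions exist.

Step 2: Find a particular solution using extended Euclidean algorithm.
We get x₀ = 8, y₀ = -12.
Check: 24*8 + 15*-12 = 12 = 12 ✓

Step 3: Write the general solution.
x = 8 + (15/3)t = 8 + 5t
y = -12 - (24/3)t = -12 - 8t
for any integer t.

x = 8 + 5t, y = -12 - 8t for integer t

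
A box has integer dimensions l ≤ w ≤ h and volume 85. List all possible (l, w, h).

Iterate l from 1 to ⌊85^(1/3)⌋. For each l dividing 85, iterate w ≥ l with w dividing 85/l, and set h = 85/(l·w).
Triples found (2): (1×1×85), (1×5×17)

(1×1×85), (1×5×17)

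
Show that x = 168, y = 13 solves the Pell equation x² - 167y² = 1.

Compute x² = 168² = 28224
Compute 167y² = 167·13² = 167·169 = 28223
x² - 167y² = 28224 - 28223 = 1
Since this equals 1, (168, 13) is a solution.

Yes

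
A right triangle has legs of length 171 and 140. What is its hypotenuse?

c² = a² + b² = 171² + 140² = 29241 + 19600 = 48841
c = 221

221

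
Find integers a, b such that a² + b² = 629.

We need to find integers a, b > 0 such that a² + b² = 629.
Trying a = 2: b² = 629 - 2² = 629 - 4 = 625
b = 25
Check: 2² + 25² = 4 + 625 = 629 ✓

629 = 2² + 25²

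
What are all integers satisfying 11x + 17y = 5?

Step 1: Compute gcd(11, 17) = 1.
Since 1 divides 5, solutions exist.

Step 2: Find a particular solution using extended Euclidean algorithm.
We get x₀ = -15, y₀ = 10.
Check: 11*-15 + 17*10 = 5 = 5 ✓

Step 3: Write the general solution.
x = -15 + (17/1)t = -15 + 17t
y = 10 - (11/1)t = 10 - 11t
for any integer t.

x = -15 + 17t, y = 10 - 11t for integer t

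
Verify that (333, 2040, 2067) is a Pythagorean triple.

Compute a² + b² = 333² + 2040² = 110889 + 4161600 = 4272489
Compute c² = 2067² = 4272489
Since 4272489 = 4272489, confirmed.

Yes, it is a Pythagorean triple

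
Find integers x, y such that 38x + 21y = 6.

Step 1: Check solvability.
gcd(38, 21) = 1
Since 1 divides 6, solutions exist.

Step 2: Apply extended Euclidean algorithm to find gcd.
We find integers such that 38*x0 + 21*y0 = 1

Step 3: Scale the particular solution.
Multiply by 6/1 = 6:
x = 30, y = -54

Step 4: Verify.
38*(30) + 21*(-54) = 6 = 6 ✓

x = 30, y = -54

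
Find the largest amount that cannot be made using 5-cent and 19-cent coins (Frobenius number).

For two coprime denominations a and b, the Frobenius number (largest value not representable as a non-negative combination) is ab - a - b.
Here gcd(5, 19) = 1, so they are coprime.
F(5, 19) = 5·19 - 5 - 19 = 95 - 24 = 71

71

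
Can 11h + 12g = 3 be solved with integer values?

Step 1: Compute gcd(11, 12).
gcd(11, 12) = 1

Step 2: Check divisibility.
Does 1 divide 3? 3 = 1 x 3, so yes.

By the theorem on linear Diophantine equations, 11h + 12g = 3 has integer solutions if and only if gcd(11, 12) divides 3. Since 1 | 3, solutions exist.

Yes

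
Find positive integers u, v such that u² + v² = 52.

Search for u with 52 - u² a perfect square.
u = 4: 52 - 4² = 52 - 16 = 36 = 6² ✓
So u = 4, v = 6.

u = 4, v = 6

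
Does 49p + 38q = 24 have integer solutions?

Step 1: Compute gcd(49, 38).
gcd(49, 38) = 1

Step 2: Check divisibility.
Does 1 divide 24? 24 = 1 x 24, so yes.

By the theorem on linear Diophantine equations, 49p + 38q = 24 has integer solutions if and only if gcd(49, 38) divides 24. Since 1 | 24, solutions exist.

Yes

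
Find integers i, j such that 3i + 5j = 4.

Step 1: Check solvability.
gcd(3, 5) = 1
Since 1 divides 4, solutions exist.

Step 2: Apply extended Euclidean algorithm to find gcd.
We find integers such that 3*x0 + 5*y0 = 1

Step 3: Scale the particular solution.
Multiply by 4/1 = 4:
i = 8, j = -4

Step 4: Verify.
3*(8) + 5*(-4) = 4 = 4 ✓

i = 8, j = -4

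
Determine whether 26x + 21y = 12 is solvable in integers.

Step 1: Compute gcd(26, 21).
gcd(26, 21) = 1

Step 2: Check divisibility.
Does 1 divide 12? 12 = 1 x 12, so yes.

By the theorem on linear Diophantine equations, 26x + 21y = 12 has integer solutions if and only if gcd(26, 21) divides 12. Since 1 | 12, solutions exist.

Yes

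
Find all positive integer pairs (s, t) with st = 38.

The positive divisors of 38 are: 1, 2, 19, 38.
Each divisor d gives the pair (d, 38/d):
(1, 38), (2, 19), (19, 2), (38, 1)

(1, 38), (2, 19), (19, 2), (38, 1)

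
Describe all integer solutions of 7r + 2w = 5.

Step 1: Compute gcd(7, 2) = 1.
Since 1 divides 5, solutions exist.

Step 2: Find a particular solution using extended Euclidean algorithm.
We get r₀ = 5, w₀ = -15.
Check: 7*5 + 2*-15 = 5 = 5 ✓

Step 3: Write the general solution.
r = 5 + (2/1)t = 5 + 2t
w = -15 - (7/1)t = -15 - 7t
for any integer t.

r = 5 + 2t, w = -15 - 7t for integer t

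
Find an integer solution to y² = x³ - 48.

Try small integer x values and check whether x³ - 48 is a perfect square.
x = 28: x³ - 48 = 28³ - 48 = 21952 - 48 = 21904
Is 21904 a perfect square? 148² = 21904 ✓
So (x, y) = (28, -148) is a solution.

x = 28, y = -148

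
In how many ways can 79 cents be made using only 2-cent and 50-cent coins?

We need non-negative integers (x, y) with 2x + 50y = 79.
For each x from 0 to 39, check if (79 - 2x) is a non-negative multiple of 50.
Solutions (x, y): none
Count: 0

0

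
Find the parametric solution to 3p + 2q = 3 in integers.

Step 1: Compute gcd(3, 2) = 1.
Since 1 divides 3, solutions exist.

Step 2: Find a particular solution using extended Euclidean algorithm.
We get p₀ = 3, q₀ = -3.
Check: 3*3 + 2*-3 = 3 = 3 ✓

Step 3: Write the general solution.
p = 3 + (2/1)t = 3 + 2t
q = -3 - (3/1)t = -3 - 3t
for any integer t.

p = 3 + 2t, q = -3 - 3t for integer t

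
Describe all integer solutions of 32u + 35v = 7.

Step 1: Compute gcd(32, 35) = 1.
Since 1 divides 7, solutions exist.

Step 2: Find a particular solution using extended Euclidean algorithm.
We get u₀ = -84, v₀ = 77.
Check: 32*-84 + 35*77 = 7 = 7 ✓

Step 3: Write the general solution.
u = -84 + (35/1)t = -84 + 35t
v = 77 - (32/1)t = 77 - 32t
for any integer t.

u = -84 + 35t, v = 77 - 32t for integer t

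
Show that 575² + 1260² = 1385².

Compute a² + b² = 575² + 1260² = 330625 + 1587600 = 1918225
Compute c² = 1385² = 1918225
Since 1918225 = 1918225, confirmed.

Yes, it is a Pythagorean triple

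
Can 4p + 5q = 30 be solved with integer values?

Step 1: Compute gcd(4, 5).
gcd(4, 5) = 1

Step 2: Check divisibility.
Does 1 divide 30? 30 = 1 x 30, so yes.

By the theorem on linear Diophantine equations, 4p + 5q = 30 has integer solutions if and only if gcd(4, 5) divides 30. Since 1 | 30, solutions exist.

Yes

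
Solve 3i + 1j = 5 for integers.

Step 1: Check solvability.
gcd(3, 1) = 1
Since 1 divides 5, solutions exist.

Step 2: Apply extended Euclidean algorithm to find gcd.
We find integers such that 3*x0 + 1*y0 = 1

Step 3: Scale the particular solution.
Multiply by 5/1 = 5:
i = 0, j = 5

Step 4: Verify.
3*(0) + 1*(5) = 5 = 5 ✓

i = 0, j = 5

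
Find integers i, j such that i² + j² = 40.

We need to find integers i, j > 0 such that i² + j² = 40.
Trying i = 2: j² = 40 - 2² = 40 - 4 = 36
j = 6
Check: 2² + 6² = 4 + 36 = 40 ✓

40 = 2² + 6²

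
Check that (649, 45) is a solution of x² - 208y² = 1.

Compute x² = 649² = 421201
Compute 208y² = 208·45² = 208·2025 = 421200
x² - 208y² = 421201 - 421200 = 1
Since this equals 1, (649, 45) is a solution.

Yes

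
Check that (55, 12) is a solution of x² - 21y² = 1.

Compute x² = 55² = 3025
Compute 21y² = 21·12² = 21·144 = 3024
x² - 21y² = 3025 - 3024 = 1
Since this equals 1, (55, 12) is a solution.

Yes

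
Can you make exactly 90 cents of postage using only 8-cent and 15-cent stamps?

We need non-negative x, y with 8x + 15y = 90.
gcd(8, 15) = 1 divides 90, so integer solutions exist.
Search for a non-negative one: x = 0 gives 15y = 90 - 0 = 90, so y = 6.
Check: 8·0 + 15·6 = 90 ✓

Yes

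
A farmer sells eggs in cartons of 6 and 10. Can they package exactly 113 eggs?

We need non-negative a, b with 6a + 10b = 113.
gcd(6, 10) = 2, and 2 does not divide 113.
No integer solutions exist.

No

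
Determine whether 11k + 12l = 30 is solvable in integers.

Step 1: Compute gcd(11, 12).
gcd(11, 12) = 1

Step 2: Check divisibility.
Does 1 divide 30? 30 = 1 x 30, so yes.

By the theorem on linear Diophantine equations, 11k + 12l = 30 has integer solutions if and only if gcd(11, 12) divides 30. Since 1 | 30, solutions exist.

Yes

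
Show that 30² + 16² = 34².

Compute a² + b²:
30² + 16² = 900 + 256 = 1156
Compute c²:
34² = 1156
Since 1156 = 1156, it is a Pythagorean triple.

Yes, it is a Pythagorean triple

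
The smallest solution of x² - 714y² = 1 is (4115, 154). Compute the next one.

Solutions to x² - Dy² = 1 are generated by powers of (x₀ + y₀√D).
The next solution satisfies x₁ + y₁√714 = (x₀ + y₀√714)², giving:
x₁ = x₀² + 714y₀² = 4115² + 714·154² = 16933225 + 16933224 = 33866449
y₁ = 2x₀y₀ = 2·4115·154 = 1267420

Verify: 33866449² - 714·1267420² = 1146936367869601 - 1146936367869600 = 1 ✓

x = 33866449, y = 1267420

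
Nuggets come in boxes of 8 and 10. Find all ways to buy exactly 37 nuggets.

We need non-negative integers (x, y) with 8x + 10y = 37.
For each x in 0..4, check if 37 - 8x is a non-negative multiple of 10.
No x yields an integer y ≥ 0.

No solution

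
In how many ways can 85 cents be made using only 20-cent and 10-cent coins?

We need non-negative integers (x, y) with 20x + 10y = 85.
For each x from 0 to 4, check if (85 - 20x) is a non-negative multiple of 10.
Solutions (x, y): none
Count: 0

0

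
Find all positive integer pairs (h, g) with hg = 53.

The positive divisors of 53 are: 1, 53.
Each divisor d gives the pair (d, 53/d):
(1, 53), (53, 1)

(1, 53), (53, 1)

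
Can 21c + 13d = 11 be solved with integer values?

Step 1: Compute gcd(21, 13).
gcd(21, 13) = 1

Step 2: Check divisibility.
Does 1 divide 11? 11 = 1 x 11, so yes.

By the theorem on linear Diophantine equations, 21c + 13d = 11 has integer solutions if and only if gcd(21, 13) divides 11. Since 1 | 11, solutions exist.

Yes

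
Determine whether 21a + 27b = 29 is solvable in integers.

Step 1: Compute gcd(21, 27).
gcd(21, 27) = 3

Step 2: Check divisibility.
Does 3 divide 29? 29 = 3 x 9 + 2, so no.

By the theorem on linear Diophantine equations, 21a + 27b = 29 has integer solutions if and only if gcd(21, 27) divides 29. Since 3 does not divide 29, no solutions exist.

No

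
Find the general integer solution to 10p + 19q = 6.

Step 1: Compute gcd(10, 19) = 1.
Since 1 divides 6, solutions exist.

Step 2: Find a particular solution using extended Euclidean algorithm.
We get p₀ = 12, q₀ = -6.
Check: 10*12 + 19*-6 = 6 = 6 ✓

Step 3: Write the general solution.
p = 12 + (19/1)t = 12 + 19t
q = -6 - (10/1)t = -6 - 10t
for any integer t.

p = 12 + 19t, q = -6 - 10t for integer t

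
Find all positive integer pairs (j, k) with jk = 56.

The positive divisors of 56 are: 1, 2, 4, 7, 8, 14, 28, 56.
Each divisor d gives the pair (d, 56/d):
(1, 56), (2, 28), (4, 14), (7, 8), (8, 7), (14, 4), (28, 2), (56, 1)

(1, 56), (2, 28), (4, 14), (7, 8), (8, 7), (14, 4), (28, 2), (56, 1)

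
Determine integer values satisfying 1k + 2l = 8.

Step 1: Check solvability.
gcd(1, 2) = 1
Since 1 divides 8, solutions exist.

Step 2: Apply extended Euclidean algorithm to find gcd.
We find integers such that 1*x0 + 2*y0 = 1

Step 3: Scale the particular solution.
Multiply by 8/1 = 8:
k = 8, l = 0

Step 4: Verify.
1*(8) + 2*(0) = 8 = 8 ✓

k = 8, l = 0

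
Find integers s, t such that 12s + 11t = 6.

Step 1: Check solvability.
gcd(12, 11) = 1
Since 1 divides 6, solutions exist.

Step 2: Apply extended Euclidean algorithm to find gcd.
We find integers such that 12*x0 + 11*y0 = 1

Step 3: Scale the particular solution.
Multiply by 6/1 = 6:
s = 6, t = -6

Step 4: Verify.
12*(6) + 11*(-6) = 6 = 6 ✓

s = 6, t = -6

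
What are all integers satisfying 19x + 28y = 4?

Step 1: Compute gcd(19, 28) = 1.
Since 1 divides 4, solutions exist.

Step 2: Find a particular solution using extended Euclidean algorithm.
We get x₀ = 12, y₀ = -8.
Check: 19*12 + 28*-8 = 4 = 4 ✓

Step 3: Write the general solution.
x = 12 + (28/1)t = 12 + 28t
y = -8 - (19/1)t = -8 - 19t
for any integer t.

x = 12 + 28t, y = -8 - 19t for integer t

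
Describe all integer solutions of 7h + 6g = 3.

Step 1: Compute gcd(7, 6) = 1.
Since 1 divides 3, solutions exist.

Step 2: Find a particular solution using extended Euclidean algorithm.
We get h₀ = 3, g₀ = -3.
Check: 7*3 + 6*-3 = 3 = 3 ✓

Step 3: Write the general solution.
h = 3 + (6/1)t = 3 + 6t
g = -3 - (7/1)t = -3 - 7t
for any integer t.

h = 3 + 6t, g = -3 - 7t for integer t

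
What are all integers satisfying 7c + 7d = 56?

Step 1: Compute gcd(7, 7) = 7.
Since 7 divides 56, solutions exist.

Step 2: Find a particular solution using extended Euclidean algorithm.
We get c₀ = 0, d₀ = 8.
Check: 7*0 + 7*8 = 56 = 56 ✓

Step 3: Write the general solution.
c = 0 + (7/7)t = 0 + 1t
d = 8 - (7/7)t = 8 - 1t
for any integer t.

c = 0 + 1t, d = 8 - 1t for integer t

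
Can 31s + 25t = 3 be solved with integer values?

Step 1: Compute gcd(31, 25).
gcd(31, 25) = 1

Step 2: Check divisibility.
Does 1 divide 3? 3 = 1 x 3, so yes.

By the theorem on linear Diophantine equations, 31s + 25t = 3 has integer solutions if and only if gcd(31, 25) divides 3. Since 1 | 3, solutions exist.

Yes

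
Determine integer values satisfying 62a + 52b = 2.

Step 1: Check solvability.
gcd(62, 52) = 2
Since 2 divides 2, solutions exist.

Step 2: Apply extended Euclidean algorithm to find gcd.
We find integers such that 62*x0 + 52*y0 = 2

Step 3: Scale the particular solution.
Multiply by 2/2 = 1:
a = -5, b = 6

Step 4: Verify.
62*(-5) + 52*(6) = 2 = 2 ✓

a = -5, b = 6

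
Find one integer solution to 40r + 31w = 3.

Step 1: Check solvability.
gcd(40, 31) = 1
Since 1 divides 3, solutions exist.

Step 2: Apply extended Euclidean algorithm to find gcd.
We find integers such that 40*x0 + 31*y0 = 1

Step 3: Scale the particular solution.
Multiply by 3/1 = 3:
r = 21, w = -27

Step 4: Verify.
40*(21) + 31*(-27) = 3 = 3 ✓

r = 21, w = -27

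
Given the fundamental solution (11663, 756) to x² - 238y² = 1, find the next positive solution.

Solutions to x² - Dy² = 1 are generated by powers of (x₀ + y₀√D).
The next solution satisfies x₁ + y₁√238 = (x₀ + y₀√238)², giving:
x₁ = x₀² + 238y₀² = 11663² + 238·756² = 136025569 + 136025568 = 272051137
y₁ = 2x₀y₀ = 2·11663·756 = 17634456

Verify: 272051137² - 238·17634456² = 74011821142992769 - 74011821142992768 = 1 ✓

x = 272051137, y = 17634456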